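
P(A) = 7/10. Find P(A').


P(A') = 1 - P(A) = 1 - 7/10 = 3/10

3/10


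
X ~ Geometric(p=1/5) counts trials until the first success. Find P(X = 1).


P(X=1) = (1-p)^0 * p = (4/5)^0 * 1/5
= 1 * 1/5 = 1/5

1/5


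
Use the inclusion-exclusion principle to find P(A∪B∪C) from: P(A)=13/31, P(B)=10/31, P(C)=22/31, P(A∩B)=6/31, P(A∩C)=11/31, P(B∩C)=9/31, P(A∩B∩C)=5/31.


P(A∪B∪C) = P(A)+P(B)+P(C) - P(AB)-P(AC)-P(BC) + P(ABC)
= 13/31+10/31+22/31 - 6/31-11/31-9/31 + 5/31
= 24/31

24/31


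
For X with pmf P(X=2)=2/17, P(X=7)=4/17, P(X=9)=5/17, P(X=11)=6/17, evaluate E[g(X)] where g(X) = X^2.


E[X^2] = sum(g(x)*P(x))
= 4*2/17 + 49*4/17 + 81*5/17 + 121*6/17
= 1335/17

1335/17


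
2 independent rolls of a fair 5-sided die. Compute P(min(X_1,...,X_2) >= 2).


P(min >= 2) = P(all X_i >= 2) = (P(X_1 >= 2))^2
= (4/5)^2 = 16/25

16/25


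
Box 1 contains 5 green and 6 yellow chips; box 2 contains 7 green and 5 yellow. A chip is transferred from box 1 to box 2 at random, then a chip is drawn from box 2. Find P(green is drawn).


P(transfer green) = 5/11; P(transfer yellow) = 6/11
If green transferred: Urn II has 8 green of 13, so P(green|green moved) = 8/13
If yellow transferred: Urn II has 7 green of 13, so P(green|yellow moved) = 7/13
By total probability: P(green) = 5/11*8/13 + 6/11*7/13 = 82/143

82/143


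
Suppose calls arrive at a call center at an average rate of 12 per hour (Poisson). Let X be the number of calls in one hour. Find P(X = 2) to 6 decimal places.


P(X=2) = e^(-12) * 12^2 / 2!
≈ 0.000006144212353 * 144 / 2
≈ 0.000442

0.000442


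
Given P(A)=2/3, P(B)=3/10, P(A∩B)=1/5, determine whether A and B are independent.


P(A)*P(B) = 2/3*3/10 = 1/5
P(A∩B) = 1/5, which equals P(A)P(B), so independent

Yes, A and B are independent


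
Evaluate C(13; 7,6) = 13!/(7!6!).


13! = 6227020800
Denominator: 7!=5040 * 6!=720
Coefficient = 6227020800 / 3628800 = 1716

1716


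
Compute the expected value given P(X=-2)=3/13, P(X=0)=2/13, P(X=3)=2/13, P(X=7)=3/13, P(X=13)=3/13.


E[X] = sum(x * P(x))
= -2*3/13 + 0*2/13 + 3*2/13 + 7*3/13 + 13*3/13
= 60/13

60/13


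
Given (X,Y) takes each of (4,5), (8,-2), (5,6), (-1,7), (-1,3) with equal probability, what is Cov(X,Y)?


E[X]=3, E[Y]=19/5, E[XY]=24/5
Cov(X,Y) = E[XY] - E[X]E[Y] = 24/5 - 3*19/5 = -33/5

-33/5


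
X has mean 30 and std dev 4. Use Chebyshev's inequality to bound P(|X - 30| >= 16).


k = 16/4 = 4
Chebyshev: P(|X-mu| >= k*sigma) <= 1/k^2 = 1/4^2 = 1/16

1/16


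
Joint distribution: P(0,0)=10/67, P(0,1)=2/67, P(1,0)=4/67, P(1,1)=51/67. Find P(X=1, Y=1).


Read from table: P(X=1, Y=1) = 51/67

51/67


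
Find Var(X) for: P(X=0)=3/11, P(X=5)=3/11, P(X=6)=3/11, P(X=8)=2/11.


E[X] = 49/11, E[X^2] = 311/11
Var(X) = E[X^2] - (E[X])^2 = 311/11 - (49/11)^2 = 1020/121

1020/121


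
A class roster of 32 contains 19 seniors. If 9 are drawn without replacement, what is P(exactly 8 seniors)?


P(X=8) = C(19,8)*C(13,1) / C(32,9)
= 75582*13 / 28048800
= 982566/28048800 = 12597/359600

12597/359600


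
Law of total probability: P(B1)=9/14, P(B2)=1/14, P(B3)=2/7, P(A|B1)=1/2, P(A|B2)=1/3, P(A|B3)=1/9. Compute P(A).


P(A) = P(A|B1)P(B1) + P(A|B2)P(B2) + P(A|B3)P(B3)
= 1/2*9/14 + 1/3*1/14 + 1/9*2/7
= 9/28 + 1/42 + 2/63 = 95/252

95/252


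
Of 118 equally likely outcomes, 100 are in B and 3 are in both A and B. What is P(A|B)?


P(A|B) = P(A∩B)/P(B) = (3/118)/(100/118) = 3/100

3/100


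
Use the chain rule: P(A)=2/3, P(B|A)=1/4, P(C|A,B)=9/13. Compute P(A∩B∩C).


P(A∩B∩C) = P(A) * P(B|A) * P(C|A∩B)
= 2/3 * 1/4 * 9/13
= 1/6 * 9/13 = 3/26

3/26


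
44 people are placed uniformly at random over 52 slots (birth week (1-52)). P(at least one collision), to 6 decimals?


P(all different) = prod((52-i)/52 for i=0..43) = 0.000000
P(at least one match) = 1 - 0.000000 = 1.000000

1.000000


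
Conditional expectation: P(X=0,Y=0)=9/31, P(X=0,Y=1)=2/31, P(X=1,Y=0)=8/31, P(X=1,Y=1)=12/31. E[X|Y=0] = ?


P(Y=0) = 17/31
E[X|Y=0] = (0*9 + 1*8)/17 = 8/17

8/17


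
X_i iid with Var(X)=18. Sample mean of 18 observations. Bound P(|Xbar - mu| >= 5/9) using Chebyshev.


Var(Xbar) = Var(X)/n = 18/18
Chebyshev: P(|Xbar-mu| >= 5/9) <= Var(Xbar)/(5/9)^2 = 1/(25/81) = 81/25
Bound exceeds 1, so trivial bound: 1

1


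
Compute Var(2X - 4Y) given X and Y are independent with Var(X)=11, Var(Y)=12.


Independence => Cov(X,Y)=0
Var(2X - 4Y) = 2^2*Var(X) + (-4)^2*Var(Y)
= 4*11 + 16*12 = 236

236


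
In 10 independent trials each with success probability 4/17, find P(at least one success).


P(at least one) = 1 - P(none)
P(none) = (1 - 4/17)^10 = (13/17)^10 = 137858491849/2015993900449
P(at least one) = 1 - 137858491849/2015993900449 = 1878135408600/2015993900449

1878135408600/2015993900449


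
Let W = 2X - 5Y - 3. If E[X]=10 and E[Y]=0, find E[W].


E[2X - 5Y - 3] = 2*E[X] - 5*E[Y] - 3
= (2)*(10) + (-5)*(0) + (-3)
= 20 + 0 - 3 = 17

17


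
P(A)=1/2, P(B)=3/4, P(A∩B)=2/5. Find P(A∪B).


P(A∪B) = P(A) + P(B) - P(A∩B)
= 1/2 + 3/4 - 2/5 = 17/20

17/20


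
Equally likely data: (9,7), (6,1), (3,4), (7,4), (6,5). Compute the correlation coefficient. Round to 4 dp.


Cov(X,Y) = 1.7600, Var(X) = 3.7600, Var(Y) = 3.7600
rho = Cov/(sqrt(VarX)*sqrt(VarY)) = 0.4681

0.4681


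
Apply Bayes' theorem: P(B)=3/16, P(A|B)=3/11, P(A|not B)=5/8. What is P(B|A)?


P(A) = P(A|B)P(B) + P(A|B')P(B') = 3/11*3/16 + 5/8*13/16 = 787/1408
P(B|A) = P(A|B)P(B)/P(A) = (9/176)/(787/1408) = 72/787

72/787


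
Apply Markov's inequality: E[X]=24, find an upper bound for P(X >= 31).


Markov: P(X >= a) <= E[X]/a
P(X >= 31) <= 24/31

24/31


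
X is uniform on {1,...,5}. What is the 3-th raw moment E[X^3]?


E[X^3] = (1/5) * sum(x^3 for x=1..5)
= 225/5 = 45

45


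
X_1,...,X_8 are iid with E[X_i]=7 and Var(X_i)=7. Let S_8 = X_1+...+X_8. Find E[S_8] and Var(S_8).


E[S_n] = n*mu = 8*7 = 56
Var(S_n) = n*sigma^2 = 8*7 = 56

E[S_8]=56, Var(S_8)=56


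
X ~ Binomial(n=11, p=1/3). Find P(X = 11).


P(X=11) = C(11,11) * p^11 * (1-p)^0
= 1 * 1/177147 * 1
= 1/177147

1/177147


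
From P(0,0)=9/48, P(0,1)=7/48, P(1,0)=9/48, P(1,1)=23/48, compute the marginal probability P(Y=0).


P(Y=0) = P(0,0)+P(1,0) = 9/48 + 9/48 = 18/48 = 3/8

3/8


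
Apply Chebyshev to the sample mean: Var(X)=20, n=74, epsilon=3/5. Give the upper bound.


Var(Xbar) = Var(X)/n = 20/74
Chebyshev: P(|Xbar-mu| >= 3/5) <= Var(Xbar)/(3/5)^2 = (10/37)/(9/25) = 250/333

250/333


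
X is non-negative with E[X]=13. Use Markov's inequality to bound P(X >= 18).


Markov: P(X >= a) <= E[X]/a
P(X >= 18) <= 13/18

13/18


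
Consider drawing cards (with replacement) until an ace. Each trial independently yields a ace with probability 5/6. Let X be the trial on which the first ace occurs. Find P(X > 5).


P(X > 5) = P(first 5 trials all fail) = (1-p)^5 = (1/6)^5 = 1/7776

1/7776


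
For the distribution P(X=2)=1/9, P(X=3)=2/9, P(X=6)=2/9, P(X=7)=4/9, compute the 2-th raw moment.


E[X^2] = sum(x^2 * P(x))
= 4*1/9 + 9*2/9 + 36*2/9 + 49*4/9
= 290/9

290/9


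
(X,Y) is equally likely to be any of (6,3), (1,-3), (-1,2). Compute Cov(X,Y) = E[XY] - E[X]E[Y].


E[X]=2, E[Y]=2/3, E[XY]=13/3
Cov(X,Y) = E[XY] - E[X]E[Y] = 13/3 - 2*2/3 = 3

3


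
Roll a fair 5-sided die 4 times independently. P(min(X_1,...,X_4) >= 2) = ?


P(min >= 2) = P(all X_i >= 2) = (P(X_1 >= 2))^4
= (4/5)^4 = 256/625

256/625


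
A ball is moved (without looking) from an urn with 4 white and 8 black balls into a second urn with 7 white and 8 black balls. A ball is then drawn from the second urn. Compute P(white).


P(transfer white) = 4/12 = 1/3; P(transfer black) = 2/3
If white transferred: Urn II has 8 white of 16, so P(white|white moved) = 1/2
If black transferred: Urn II has 7 white of 16, so P(white|black moved) = 7/16
By total probability: P(white) = 1/3*1/2 + 2/3*7/16 = 11/24

11/24


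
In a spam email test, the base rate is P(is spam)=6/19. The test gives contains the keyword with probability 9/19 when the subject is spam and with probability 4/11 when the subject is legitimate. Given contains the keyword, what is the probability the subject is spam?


P(A) = P(A|B)P(B) + P(A|B')P(B') = 9/19*6/19 + 4/11*13/19 = 1582/3971
P(B|A) = P(A|B)P(B)/P(A) = (54/361)/(1582/3971) = 297/791

297/791


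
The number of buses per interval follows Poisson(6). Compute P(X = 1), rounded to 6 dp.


P(X=1) = e^(-6) * 6^1 / 1!
≈ 0.002478752177 * 6 / 1
≈ 0.014873

0.014873


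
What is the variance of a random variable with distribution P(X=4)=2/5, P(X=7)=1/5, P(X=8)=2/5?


E[X] = 31/5, E[X^2] = 209/5
Var(X) = E[X^2] - (E[X])^2 = 209/5 - (31/5)^2 = 84/25

84/25


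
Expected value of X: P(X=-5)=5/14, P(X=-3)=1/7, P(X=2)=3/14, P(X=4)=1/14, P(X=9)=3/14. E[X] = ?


E[X] = sum(x * P(x))
= -5*5/14 - 3*1/7 + 2*3/14 + 4*1/14 + 9*3/14
= 3/7

3/7


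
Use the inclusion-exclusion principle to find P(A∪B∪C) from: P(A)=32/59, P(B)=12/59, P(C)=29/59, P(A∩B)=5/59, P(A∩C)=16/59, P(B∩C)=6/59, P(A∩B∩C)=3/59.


P(A∪B∪C) = P(A)+P(B)+P(C) - P(AB)-P(AC)-P(BC) + P(ABC)
= 32/59+12/59+29/59 - 5/59-16/59-6/59 + 3/59
= 49/59

49/59


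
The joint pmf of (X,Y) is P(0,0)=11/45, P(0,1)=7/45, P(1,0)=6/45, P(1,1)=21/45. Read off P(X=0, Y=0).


Read from table: P(X=0, Y=0) = 11/45

11/45


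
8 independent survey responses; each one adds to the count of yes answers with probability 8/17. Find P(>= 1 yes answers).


P(at least one) = 1 - P(none)
P(none) = (1 - 8/17)^8 = (9/17)^8 = 43046721/6975757441
P(at least one) = 1 - 43046721/6975757441 = 6932710720/6975757441

6932710720/6975757441


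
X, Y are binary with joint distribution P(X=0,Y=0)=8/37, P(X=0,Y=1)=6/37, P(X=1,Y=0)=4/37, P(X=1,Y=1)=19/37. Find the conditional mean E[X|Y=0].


P(Y=0) = 12/37
E[X|Y=0] = (0*8 + 1*4)/12 = 4/12 = 1/3

1/3


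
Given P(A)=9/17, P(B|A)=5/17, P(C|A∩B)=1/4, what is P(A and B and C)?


P(A∩B∩C) = P(A) * P(B|A) * P(C|A∩B)
= 9/17 * 5/17 * 1/4
= 45/289 * 1/4 = 45/1156

45/1156


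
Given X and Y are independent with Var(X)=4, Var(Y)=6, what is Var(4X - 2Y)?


Independence => Cov(X,Y)=0
Var(4X - 2Y) = 4^2*Var(X) + (-2)^2*Var(Y)
= 16*4 + 4*6 = 88

88


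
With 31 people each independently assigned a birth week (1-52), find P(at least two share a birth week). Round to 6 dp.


P(all different) = prod((52-i)/52 for i=0..30) = 0.000010
P(at least one match) = 1 - 0.000010 = 0.999990

0.999990


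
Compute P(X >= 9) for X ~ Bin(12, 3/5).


P(X>=9) = P(X=9) + P(X=10) + P(X=11) + P(X=12)
= 6928416/48828125 + 15588936/244140625 + 4251528/244140625 + 531441/244140625
= 11002797/48828125

11002797/48828125


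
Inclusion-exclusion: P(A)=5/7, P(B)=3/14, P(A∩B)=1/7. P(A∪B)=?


P(A∪B) = P(A) + P(B) - P(A∩B)
= 5/7 + 3/14 - 1/7 = 11/14

11/14


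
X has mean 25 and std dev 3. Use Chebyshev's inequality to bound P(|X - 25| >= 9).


k = 9/3 = 3
Chebyshev: P(|X-mu| >= k*sigma) <= 1/k^2 = 1/3^2 = 1/9

1/9


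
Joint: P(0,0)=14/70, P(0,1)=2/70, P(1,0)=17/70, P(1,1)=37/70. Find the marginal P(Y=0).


P(Y=0) = P(0,0)+P(1,0) = 14/70 + 17/70 = 31/70

31/70


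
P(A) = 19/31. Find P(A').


P(A') = 1 - P(A) = 1 - 19/31 = 12/31

12/31


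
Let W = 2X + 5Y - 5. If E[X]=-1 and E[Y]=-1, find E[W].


E[2X + 5Y - 5] = 2*E[X] + 5*E[Y] - 5
= (2)*(-1) + (5)*(-1) + (-5)
= -2 - 5 - 5 = -12

-12


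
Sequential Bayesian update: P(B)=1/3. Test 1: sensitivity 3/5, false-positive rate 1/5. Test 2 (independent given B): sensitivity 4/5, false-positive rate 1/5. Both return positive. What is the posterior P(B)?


After test 1: P(+) = 3/5*1/3 + 1/5*2/3 = 1/3
P(B|+) = (1/5)/(1/3) = 3/5
After test 2 (use post1 as new prior): P(+) = 4/5*3/5 + 1/5*2/5 = 14/25
P(B|+,+) = (12/25)/(14/25) = 6/7

6/7


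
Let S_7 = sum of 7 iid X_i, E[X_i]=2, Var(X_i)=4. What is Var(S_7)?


By independence, Var(S_n) = n*Var(X_1) = 7*4 = 28

28


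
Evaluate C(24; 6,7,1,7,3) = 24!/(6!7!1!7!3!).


24! = 620448401733239439360000
Denominator: 6!=720 * 7!=5040 * 1!=1 * 7!=5040 * 3!=6
Coefficient = 620448401733239439360000 / 109734912000 = 5654065697280

5654065697280


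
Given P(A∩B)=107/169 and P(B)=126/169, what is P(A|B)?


P(A|B) = P(A∩B)/P(B) = (107/169)/(126/169) = 107/126

107/126


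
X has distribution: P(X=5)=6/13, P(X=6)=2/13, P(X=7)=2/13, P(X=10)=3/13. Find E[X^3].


E[X^3] = sum(g(x)*P(x))
= 125*6/13 + 216*2/13 + 343*2/13 + 1000*3/13
= 4868/13

4868/13


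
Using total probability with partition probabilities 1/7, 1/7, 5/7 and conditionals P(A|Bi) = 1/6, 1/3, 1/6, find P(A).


P(A) = P(A|B1)P(B1) + P(A|B2)P(B2) + P(A|B3)P(B3)
= 1/6*1/7 + 1/3*1/7 + 1/6*5/7
= 1/42 + 1/21 + 5/42 = 4/21

4/21


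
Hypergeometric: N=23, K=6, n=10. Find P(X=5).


P(X=5) = C(6,5)*C(17,5) / C(23,10)
= 6*6188 / 1144066
= 37128/1144066 = 156/4807

156/4807


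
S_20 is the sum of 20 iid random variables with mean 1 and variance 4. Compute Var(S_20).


By independence, Var(S_n) = n*Var(X_1) = 20*4 = 80

80


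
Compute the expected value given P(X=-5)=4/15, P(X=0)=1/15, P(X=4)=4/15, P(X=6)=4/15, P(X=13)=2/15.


E[X] = sum(x * P(x))
= -5*4/15 + 0*1/15 + 4*4/15 + 6*4/15 + 13*2/15
= 46/15

46/15


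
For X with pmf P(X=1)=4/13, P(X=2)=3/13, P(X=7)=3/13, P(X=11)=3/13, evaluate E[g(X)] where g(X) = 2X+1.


E[2X+1] = sum(g(x)*P(x))
= 3*4/13 + 5*3/13 + 15*3/13 + 23*3/13
= 141/13

141/13


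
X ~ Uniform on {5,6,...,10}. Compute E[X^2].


E[X^2] = (1/6) * sum(x^2 for x=5..10)
= 355/6

355/6


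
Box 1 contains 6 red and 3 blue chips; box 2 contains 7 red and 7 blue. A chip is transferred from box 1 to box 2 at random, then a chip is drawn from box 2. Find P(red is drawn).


P(transfer red) = 6/9 = 2/3; P(transfer blue) = 1/3
If red transferred: Urn II has 8 red of 15, so P(red|red moved) = 8/15
If blue transferred: Urn II has 7 red of 15, so P(red|blue moved) = 7/15
By total probability: P(red) = 2/3*8/15 + 1/3*7/15 = 23/45

23/45


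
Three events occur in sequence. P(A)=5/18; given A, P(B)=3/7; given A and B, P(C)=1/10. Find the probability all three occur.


P(A∩B∩C) = P(A) * P(B|A) * P(C|A∩B)
= 5/18 * 3/7 * 1/10
= 5/42 * 1/10 = 1/84

1/84


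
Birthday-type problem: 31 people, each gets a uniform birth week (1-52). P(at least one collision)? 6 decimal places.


P(all different) = prod((52-i)/52 for i=0..30) = 0.000010
P(at least one match) = 1 - 0.000010 = 0.999990

0.999990


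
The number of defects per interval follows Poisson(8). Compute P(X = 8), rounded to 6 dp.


P(X=8) = e^(-8) * 8^8 / 8!
≈ 0.0003354626279 * 16777216 / 40320
≈ 0.139587

0.139587


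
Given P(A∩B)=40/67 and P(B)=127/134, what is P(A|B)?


P(A|B) = P(A∩B)/P(B) = (80/134)/(127/134) = 80/127

80/127


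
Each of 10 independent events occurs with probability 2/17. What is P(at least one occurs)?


P(at least one) = 1 - P(none)
P(none) = (1 - 2/17)^10 = (15/17)^10 = 576650390625/2015993900449
P(at least one) = 1 - 576650390625/2015993900449 = 1439343509824/2015993900449

1439343509824/2015993900449


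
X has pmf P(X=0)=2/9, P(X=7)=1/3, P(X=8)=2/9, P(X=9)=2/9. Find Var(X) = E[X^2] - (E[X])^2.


E[X] = 55/9, E[X^2] = 437/9
Var(X) = E[X^2] - (E[X])^2 = 437/9 - (55/9)^2 = 908/81

908/81


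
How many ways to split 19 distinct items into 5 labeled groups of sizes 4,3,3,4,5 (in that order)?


19! = 121645100408832000
Denominator: 4!=24 * 3!=6 * 3!=6 * 4!=24 * 5!=120
Coefficient = 121645100408832000 / 2488320 = 48886437600

48886437600


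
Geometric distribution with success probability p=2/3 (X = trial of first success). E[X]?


For geometric (trials until first success), E[X] = 1/p = 1/(2/3) = 3/2

3/2


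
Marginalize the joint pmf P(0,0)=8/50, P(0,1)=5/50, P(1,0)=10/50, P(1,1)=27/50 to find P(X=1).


P(X=1) = P(1,0)+P(1,1) = 10/50 + 27/50 = 37/50

37/50


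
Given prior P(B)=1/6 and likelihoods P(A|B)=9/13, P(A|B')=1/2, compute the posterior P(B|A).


P(A) = P(A|B)P(B) + P(A|B')P(B') = 9/13*1/6 + 1/2*5/6 = 83/156
P(B|A) = P(A|B)P(B)/P(A) = (3/26)/(83/156) = 18/83

18/83


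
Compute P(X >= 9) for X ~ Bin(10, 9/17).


P(X>=9) = P(X=9) + P(X=10)
= 30993639120/2015993900449 + 3486784401/2015993900449
= 34480423521/2015993900449

34480423521/2015993900449


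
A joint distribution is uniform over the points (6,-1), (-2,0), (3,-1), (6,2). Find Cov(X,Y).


E[X]=13/4, E[Y]=0, E[XY]=3/4
Cov(X,Y) = E[XY] - E[X]E[Y] = 3/4 - 13/4*0 = 3/4

3/4


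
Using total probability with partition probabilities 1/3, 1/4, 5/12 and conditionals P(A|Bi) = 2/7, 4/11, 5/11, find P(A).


P(A) = P(A|B1)P(B1) + P(A|B2)P(B2) + P(A|B3)P(B3)
= 2/7*1/3 + 4/11*1/4 + 5/11*5/12
= 2/21 + 1/11 + 25/132 = 347/924

347/924


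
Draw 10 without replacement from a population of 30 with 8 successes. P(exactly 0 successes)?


P(X=0) = C(8,0)*C(22,10) / C(30,10)
= 1*646646 / 30045015
= 646646/30045015 = 646/30015

646/30015


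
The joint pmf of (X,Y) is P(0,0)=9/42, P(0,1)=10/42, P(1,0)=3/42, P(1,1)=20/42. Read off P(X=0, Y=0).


Read from table: P(X=0, Y=0) = 9/42 = 3/14

3/14


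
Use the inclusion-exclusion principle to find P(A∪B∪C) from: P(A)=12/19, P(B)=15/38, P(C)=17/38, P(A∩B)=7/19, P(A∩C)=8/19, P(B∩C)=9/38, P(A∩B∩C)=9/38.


P(A∪B∪C) = P(A)+P(B)+P(C) - P(AB)-P(AC)-P(BC) + P(ABC)
= 12/19+15/38+17/38 - 7/19-8/19-9/38 + 9/38
= 13/19

13/19


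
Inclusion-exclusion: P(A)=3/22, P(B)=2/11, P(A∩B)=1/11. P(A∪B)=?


P(A∪B) = P(A) + P(B) - P(A∩B)
= 3/22 + 2/11 - 1/11 = 5/22

5/22


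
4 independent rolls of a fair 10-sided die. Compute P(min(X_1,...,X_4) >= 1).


P(min >= 1) = P(all X_i >= 1) = (P(X_1 >= 1))^4
= (10/10)^4 = 1^4 = 1

1


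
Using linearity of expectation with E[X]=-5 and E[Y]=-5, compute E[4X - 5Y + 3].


E[4X - 5Y + 3] = 4*E[X] - 5*E[Y] + 3
= (4)*(-5) + (-5)*(-5) + (3)
= -20 + 25 + 3 = 8

8


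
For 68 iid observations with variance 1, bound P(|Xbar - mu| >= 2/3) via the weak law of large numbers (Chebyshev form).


Var(Xbar) = Var(X)/n = 1/68
Chebyshev: P(|Xbar-mu| >= 2/3) <= Var(Xbar)/(2/3)^2 = (1/68)/(4/9) = 9/272

9/272


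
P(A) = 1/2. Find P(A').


P(A') = 1 - P(A) = 1 - 1/2 = 1/2

1/2


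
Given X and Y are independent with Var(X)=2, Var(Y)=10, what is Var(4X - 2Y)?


Independence => Cov(X,Y)=0
Var(4X - 2Y) = 4^2*Var(X) + (-2)^2*Var(Y)
= 16*2 + 4*10 = 72

72


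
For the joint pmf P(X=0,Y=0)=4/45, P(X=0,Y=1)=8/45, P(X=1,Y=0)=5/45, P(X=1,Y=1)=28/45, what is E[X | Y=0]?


P(Y=0) = 9/45
E[X|Y=0] = (0*4 + 1*5)/9 = 5/9

5/9


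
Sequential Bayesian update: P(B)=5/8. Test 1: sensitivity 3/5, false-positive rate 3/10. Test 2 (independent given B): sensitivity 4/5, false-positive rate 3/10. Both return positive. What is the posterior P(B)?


After test 1: P(+) = 3/5*5/8 + 3/10*3/8 = 39/80
P(B|+) = (3/8)/(39/80) = 10/13
After test 2 (use post1 as new prior): P(+) = 4/5*10/13 + 3/10*3/13 = 89/130
P(B|+,+) = (8/13)/(89/130) = 80/89

80/89


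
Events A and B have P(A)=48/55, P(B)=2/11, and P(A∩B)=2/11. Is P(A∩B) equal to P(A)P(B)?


P(A)*P(B) = 48/55*2/11 = 96/605
P(A∩B) = 2/11 != 96/605, so not independent

No, A and B are not independent


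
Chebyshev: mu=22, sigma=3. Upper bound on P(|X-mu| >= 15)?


k = 15/3 = 5
Chebyshev: P(|X-mu| >= k*sigma) <= 1/k^2 = 1/5^2 = 1/25

1/25


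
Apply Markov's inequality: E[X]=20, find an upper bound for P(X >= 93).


Markov: P(X >= a) <= E[X]/a
P(X >= 93) <= 20/93

20/93


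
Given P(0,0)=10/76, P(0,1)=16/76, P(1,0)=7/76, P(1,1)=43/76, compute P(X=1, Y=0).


Read from table: P(X=1, Y=0) = 7/76

7/76


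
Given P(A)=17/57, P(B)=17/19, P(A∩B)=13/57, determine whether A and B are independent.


P(A)*P(B) = 17/57*17/19 = 289/1083
P(A∩B) = 13/57 != 289/1083, so not independent

No, A and B are not independent


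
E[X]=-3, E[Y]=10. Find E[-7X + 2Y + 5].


E[-7X + 2Y + 5] = -7*E[X] + 2*E[Y] + 5
= (-7)*(-3) + (2)*(10) + (5)
= 21 + 20 + 5 = 46

46


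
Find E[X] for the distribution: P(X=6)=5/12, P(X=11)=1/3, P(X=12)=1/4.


E[X] = sum(x * P(x))
= 6*5/12 + 11*1/3 + 12*1/4
= 55/6

55/6


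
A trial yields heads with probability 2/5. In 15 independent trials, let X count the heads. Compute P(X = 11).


P(X=11) = C(15,11) * p^11 * (1-p)^4
= 1365 * 2048/48828125 * 81/625
= 45287424/6103515625

45287424/6103515625


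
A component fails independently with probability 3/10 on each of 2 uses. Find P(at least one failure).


P(at least one) = 1 - P(none)
P(none) = (1 - 3/10)^2 = (7/10)^2 = 49/100
P(at least one) = 1 - 49/100 = 51/100

51/100


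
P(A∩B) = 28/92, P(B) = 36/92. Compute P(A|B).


P(A|B) = P(A∩B)/P(B) = (28/92)/(36/92) = 28/36 = 7/9

7/9


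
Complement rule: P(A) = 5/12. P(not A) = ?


P(A') = 1 - P(A) = 1 - 5/12 = 7/12

7/12


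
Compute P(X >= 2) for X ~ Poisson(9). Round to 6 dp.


P(X>=2) = 1 - P(X<=1) = 1 - (e^(-9)*9^0/0! + e^(-9)*9^1/1!)
≈ 1 - (0.0001234098 + 0.0011106882)
= 1 - 0.0012340980 = 0.9987659020
≈ 0.998766

0.998766


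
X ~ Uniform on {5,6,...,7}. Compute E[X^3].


E[X^3] = (1/3) * sum(x^3 for x=5..7)
= 684/3 = 228

228


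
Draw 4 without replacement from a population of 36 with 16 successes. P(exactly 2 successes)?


P(X=2) = C(16,2)*C(20,2) / C(36,4)
= 120*190 / 58905
= 22800/58905 = 1520/3927

1520/3927


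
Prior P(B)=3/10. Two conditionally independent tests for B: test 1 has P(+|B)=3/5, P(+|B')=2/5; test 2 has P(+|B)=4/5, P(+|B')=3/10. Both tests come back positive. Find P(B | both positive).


After test 1: P(+) = 3/5*3/10 + 2/5*7/10 = 23/50
P(B|+) = (9/50)/(23/50) = 9/23
After test 2 (use post1 as new prior): P(+) = 4/5*9/23 + 3/10*14/23 = 57/115
P(B|+,+) = (36/115)/(57/115) = 12/19

12/19


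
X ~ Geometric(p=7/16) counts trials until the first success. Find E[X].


For geometric (trials until first success), E[X] = 1/p = 1/(7/16) = 16/7

16/7


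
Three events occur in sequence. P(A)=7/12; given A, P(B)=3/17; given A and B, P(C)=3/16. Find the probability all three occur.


P(A∩B∩C) = P(A) * P(B|A) * P(C|A∩B)
= 7/12 * 3/17 * 3/16
= 7/68 * 3/16 = 21/1088

21/1088


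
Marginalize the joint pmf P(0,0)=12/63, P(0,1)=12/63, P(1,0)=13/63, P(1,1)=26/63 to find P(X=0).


P(X=0) = P(0,0)+P(0,1) = 12/63 + 12/63 = 24/63 = 8/21

8/21


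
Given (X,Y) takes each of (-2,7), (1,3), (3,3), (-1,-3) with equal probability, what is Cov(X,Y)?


E[X]=1/4, E[Y]=5/2, E[XY]=1/4
Cov(X,Y) = E[XY] - E[X]E[Y] = 1/4 - 1/4*5/2 = -3/8

-3/8


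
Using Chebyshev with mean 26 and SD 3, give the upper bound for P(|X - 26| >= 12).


k = 12/3 = 4
Chebyshev: P(|X-mu| >= k*sigma) <= 1/k^2 = 1/4^2 = 1/16

1/16


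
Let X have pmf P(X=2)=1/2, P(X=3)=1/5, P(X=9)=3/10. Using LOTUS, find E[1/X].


E[1/X] = sum(g(x)*P(x))
= 1/2*1/2 + 1/3*1/5 + 1/9*3/10
= 7/20

7/20


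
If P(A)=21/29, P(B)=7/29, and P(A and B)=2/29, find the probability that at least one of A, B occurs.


P(A∪B) = P(A) + P(B) - P(A∩B)
= 21/29 + 7/29 - 2/29 = 26/29

26/29


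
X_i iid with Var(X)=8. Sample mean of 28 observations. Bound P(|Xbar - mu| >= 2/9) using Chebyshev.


Var(Xbar) = Var(X)/n = 8/28
Chebyshev: P(|Xbar-mu| >= 2/9) <= Var(Xbar)/(2/9)^2 = (2/7)/(4/81) = 81/14
Bound exceeds 1, so trivial bound: 1

1


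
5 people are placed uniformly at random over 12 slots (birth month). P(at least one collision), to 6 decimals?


P(all different) = prod((12-i)/12 for i=0..4) = 0.381944
P(at least one match) = 1 - 0.381944 = 0.618056

0.618056


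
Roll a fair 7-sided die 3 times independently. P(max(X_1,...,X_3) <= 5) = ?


P(max <= 5) = P(all X_i <= 5) = (P(X_1 <= 5))^3
= (5/7)^3 = 125/343

125/343


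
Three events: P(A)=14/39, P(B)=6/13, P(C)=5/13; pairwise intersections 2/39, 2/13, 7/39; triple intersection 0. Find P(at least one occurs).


P(A∪B∪C) = P(A)+P(B)+P(C) - P(AB)-P(AC)-P(BC) + P(ABC)
= 14/39+6/13+5/13 - 2/39-2/13-7/39 + 0
= 32/39

32/39


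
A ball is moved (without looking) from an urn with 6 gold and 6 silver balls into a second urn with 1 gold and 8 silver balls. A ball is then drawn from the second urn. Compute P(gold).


P(transfer gold) = 6/12 = 1/2; P(transfer silver) = 1/2
If gold transferred: Urn II has 2 gold of 10, so P(gold|gold moved) = 1/5
If silver transferred: Urn II has 1 gold of 10, so P(gold|silver moved) = 1/10
By total probability: P(gold) = 1/2*1/5 + 1/2*1/10 = 3/20

3/20


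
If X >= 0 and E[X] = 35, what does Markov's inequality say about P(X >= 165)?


Markov: P(X >= a) <= E[X]/a
P(X >= 165) <= 35/165 = 7/33

7/33


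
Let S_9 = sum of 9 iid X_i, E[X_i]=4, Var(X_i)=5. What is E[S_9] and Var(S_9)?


E[S_n] = n*mu = 9*4 = 36
Var(S_n) = n*sigma^2 = 9*5 = 45

E[S_9]=36, Var(S_9)=45


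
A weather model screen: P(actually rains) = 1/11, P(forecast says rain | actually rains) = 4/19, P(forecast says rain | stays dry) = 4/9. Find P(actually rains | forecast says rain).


P(A) = P(A|B)P(B) + P(A|B')P(B') = 4/19*1/11 + 4/9*10/11 = 796/1881
P(B|A) = P(A|B)P(B)/P(A) = (4/209)/(796/1881) = 9/199

9/199


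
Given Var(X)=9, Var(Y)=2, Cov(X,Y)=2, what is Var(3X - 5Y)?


Var(3X - 5Y) = 3^2*Var(X) + (-5)^2*Var(Y) + 2*3*(-5)*Cov(X,Y)
= 9*9 + 25*2 - 30*2
= 81 + 50 - 60 = 71

71


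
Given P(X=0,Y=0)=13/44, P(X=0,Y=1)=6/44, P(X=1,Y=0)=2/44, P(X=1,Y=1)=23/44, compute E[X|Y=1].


P(Y=1) = 29/44
E[X|Y=1] = (0*6 + 1*23)/29 = 23/29

23/29


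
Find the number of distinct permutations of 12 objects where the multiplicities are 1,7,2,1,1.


12! = 479001600
Denominator: 1!=1 * 7!=5040 * 2!=2 * 1!=1 * 1!=1
Coefficient = 479001600 / 10080 = 47520

47520


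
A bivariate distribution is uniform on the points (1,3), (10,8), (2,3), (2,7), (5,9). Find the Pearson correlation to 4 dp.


Cov(X,Y) = 5.6000, Var(X) = 10.8000, Var(Y) = 6.4000
rho = Cov/(sqrt(VarX)*sqrt(VarY)) = 0.6736

0.6736


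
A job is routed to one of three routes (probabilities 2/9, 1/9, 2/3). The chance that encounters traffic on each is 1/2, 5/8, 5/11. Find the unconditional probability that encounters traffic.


P(A) = P(A|B1)P(B1) + P(A|B2)P(B2) + P(A|B3)P(B3)
= 1/2*2/9 + 5/8*1/9 + 5/11*2/3
= 1/9 + 5/72 + 10/33 = 383/792

383/792


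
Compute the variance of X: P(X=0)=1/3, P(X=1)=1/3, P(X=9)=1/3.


E[X] = 10/3, E[X^2] = 82/3
Var(X) = E[X^2] - (E[X])^2 = 82/3 - (10/3)^2 = 146/9

146/9


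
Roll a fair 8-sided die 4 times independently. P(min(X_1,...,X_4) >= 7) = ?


P(min >= 7) = P(all X_i >= 7) = (P(X_1 >= 7))^4
= (2/8)^4 = (1/4)^4 = 1/256

1/256


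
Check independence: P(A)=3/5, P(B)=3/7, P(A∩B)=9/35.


P(A)*P(B) = 3/5*3/7 = 9/35
P(A∩B) = 9/35, which equals P(A)P(B), so independent

Yes, A and B are independent


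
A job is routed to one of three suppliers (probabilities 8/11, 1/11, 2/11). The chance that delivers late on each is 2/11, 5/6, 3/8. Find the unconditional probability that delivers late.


P(A) = P(A|B1)P(B1) + P(A|B2)P(B2) + P(A|B3)P(B3)
= 2/11*8/11 + 5/6*1/11 + 3/8*2/11
= 16/121 + 5/66 + 3/44 = 401/1452

401/1452


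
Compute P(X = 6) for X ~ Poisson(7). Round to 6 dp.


P(X=6) = e^(-7) * 7^6 / 6!
≈ 0.0009118819656 * 117649 / 720
≈ 0.149003

0.149003


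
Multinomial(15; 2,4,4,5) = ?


15! = 1307674368000
Denominator: 2!=2 * 4!=24 * 4!=24 * 5!=120
Coefficient = 1307674368000 / 138240 = 9459450

9459450


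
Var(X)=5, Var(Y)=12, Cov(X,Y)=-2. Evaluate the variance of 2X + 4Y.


Var(2X + 4Y) = 2^2*Var(X) + 4^2*Var(Y) + 2*2*4*Cov(X,Y)
= 4*5 + 16*12 + 16*(-2)
= 20 + 192 - 32 = 180

180


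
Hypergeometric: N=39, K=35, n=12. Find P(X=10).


P(X=10) = C(35,10)*C(4,2) / C(39,12)
= 183579396*6 / 3910797436
= 1101476376/3910797436 = 198/703

198/703


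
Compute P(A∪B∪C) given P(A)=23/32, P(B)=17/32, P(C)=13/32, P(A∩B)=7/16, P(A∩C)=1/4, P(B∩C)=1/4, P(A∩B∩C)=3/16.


P(A∪B∪C) = P(A)+P(B)+P(C) - P(AB)-P(AC)-P(BC) + P(ABC)
= 23/32+17/32+13/32 - 7/16-1/4-1/4 + 3/16
= 29/32

29/32


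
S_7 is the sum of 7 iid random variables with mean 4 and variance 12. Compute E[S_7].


E[S_n] = n*E[X_1] = 7*4 = 28

28


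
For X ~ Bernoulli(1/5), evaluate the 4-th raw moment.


For Bernoulli: X in {0,1}
E[X^4] = 0^4*(1-1/5) + 1^4*1/5 = 1/5

1/5


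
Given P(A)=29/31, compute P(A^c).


P(A') = 1 - P(A) = 1 - 29/31 = 2/31

2/31


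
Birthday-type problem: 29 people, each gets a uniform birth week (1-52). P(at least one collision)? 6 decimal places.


P(all different) = prod((52-i)/52 for i=0..28) = 0.000054
P(at least one match) = 1 - 0.000054 = 0.999946

0.999946


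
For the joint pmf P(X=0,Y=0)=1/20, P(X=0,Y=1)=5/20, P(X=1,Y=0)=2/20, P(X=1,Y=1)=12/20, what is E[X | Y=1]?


P(Y=1) = 17/20
E[X|Y=1] = (0*5 + 1*12)/17 = 12/17

12/17


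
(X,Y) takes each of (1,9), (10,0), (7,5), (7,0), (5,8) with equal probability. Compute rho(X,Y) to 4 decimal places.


Cov(X,Y) = -9.6000, Var(X) = 8.8000, Var(Y) = 14.6400
rho = Cov/(sqrt(VarX)*sqrt(VarY)) = -0.8458

-0.8458


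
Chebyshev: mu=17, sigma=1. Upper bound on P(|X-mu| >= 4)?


k = 4/1 = 4
Chebyshev: P(|X-mu| >= k*sigma) <= 1/k^2 = 1/4^2 = 1/16

1/16


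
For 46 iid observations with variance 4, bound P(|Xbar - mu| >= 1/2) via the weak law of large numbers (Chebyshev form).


Var(Xbar) = Var(X)/n = 4/46
Chebyshev: P(|Xbar-mu| >= 1/2) <= Var(Xbar)/(1/2)^2 = (2/23)/(1/4) = 8/23

8/23


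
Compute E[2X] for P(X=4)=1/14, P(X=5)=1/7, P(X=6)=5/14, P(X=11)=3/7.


E[2X] = sum(g(x)*P(x))
= 8*1/14 + 10*1/7 + 12*5/14 + 22*3/7
= 110/7

110/7


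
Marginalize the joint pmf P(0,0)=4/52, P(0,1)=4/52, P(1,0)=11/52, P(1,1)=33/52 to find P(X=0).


P(X=0) = P(0,0)+P(0,1) = 4/52 + 4/52 = 8/52 = 2/13

2/13


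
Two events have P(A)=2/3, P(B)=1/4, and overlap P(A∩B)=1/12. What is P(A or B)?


P(A∪B) = P(A) + P(B) - P(A∩B)
= 2/3 + 1/4 - 1/12 = 5/6

5/6


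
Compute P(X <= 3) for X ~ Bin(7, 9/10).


P(X<=3) = P(X=0) + P(X=1) + P(X=2) + P(X=3)
= 1/10000000 + 63/10000000 + 1701/10000000 + 5103/2000000
= 341/125000

341/125000


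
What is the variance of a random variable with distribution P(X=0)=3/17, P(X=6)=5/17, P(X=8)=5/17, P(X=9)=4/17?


E[X] = 106/17, E[X^2] = 824/17
Var(X) = E[X^2] - (E[X])^2 = 824/17 - (106/17)^2 = 2772/289

2772/289


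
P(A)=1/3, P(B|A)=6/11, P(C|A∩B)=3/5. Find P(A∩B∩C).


P(A∩B∩C) = P(A) * P(B|A) * P(C|A∩B)
= 1/3 * 6/11 * 3/5
= 2/11 * 3/5 = 6/55

6/55


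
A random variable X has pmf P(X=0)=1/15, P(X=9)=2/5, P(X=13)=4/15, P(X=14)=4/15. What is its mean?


E[X] = sum(x * P(x))
= 0*1/15 + 9*2/5 + 13*4/15 + 14*4/15
= 54/5

54/5


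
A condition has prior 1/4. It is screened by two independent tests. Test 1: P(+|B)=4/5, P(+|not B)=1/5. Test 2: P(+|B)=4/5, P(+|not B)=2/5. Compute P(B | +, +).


After test 1: P(+) = 4/5*1/4 + 1/5*3/4 = 7/20
P(B|+) = (1/5)/(7/20) = 4/7
After test 2 (use post1 as new prior): P(+) = 4/5*4/7 + 2/5*3/7 = 22/35
P(B|+,+) = (16/35)/(22/35) = 8/11

8/11


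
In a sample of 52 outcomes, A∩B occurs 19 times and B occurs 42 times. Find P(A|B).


P(A|B) = P(A∩B)/P(B) = (19/52)/(42/52) = 19/42

19/42


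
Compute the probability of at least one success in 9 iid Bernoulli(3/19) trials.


P(at least one) = 1 - P(none)
P(none) = (1 - 3/19)^9 = (16/19)^9 = 68719476736/322687697779
P(at least one) = 1 - 68719476736/322687697779 = 253968221043/322687697779

253968221043/322687697779


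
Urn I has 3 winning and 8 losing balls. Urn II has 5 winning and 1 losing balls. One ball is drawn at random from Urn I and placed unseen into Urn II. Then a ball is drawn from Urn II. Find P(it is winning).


P(transfer winning) = 3/11; P(transfer losing) = 8/11
If winning transferred: Urn II has 6 winning of 7, so P(winning|winning moved) = 6/7
If losing transferred: Urn II has 5 winning of 7, so P(winning|losing moved) = 5/7
By total probability: P(winning) = 3/11*6/7 + 8/11*5/7 = 58/77

58/77


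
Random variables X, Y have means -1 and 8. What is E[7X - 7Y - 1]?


E[7X - 7Y - 1] = 7*E[X] - 7*E[Y] - 1
= (7)*(-1) + (-7)*(8) + (-1)
= -7 - 56 - 1 = -64

-64


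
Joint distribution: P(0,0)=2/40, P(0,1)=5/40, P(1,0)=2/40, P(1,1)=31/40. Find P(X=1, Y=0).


Read from table: P(X=1, Y=0) = 2/40 = 1/20

1/20


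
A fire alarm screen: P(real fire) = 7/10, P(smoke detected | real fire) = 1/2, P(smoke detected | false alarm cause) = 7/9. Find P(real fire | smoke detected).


P(A) = P(A|B)P(B) + P(A|B')P(B') = 1/2*7/10 + 7/9*3/10 = 7/12
P(B|A) = P(A|B)P(B)/P(A) = (7/20)/(7/12) = 3/5

3/5


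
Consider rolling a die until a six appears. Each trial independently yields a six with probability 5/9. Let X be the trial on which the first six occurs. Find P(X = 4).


P(X=4) = (1-p)^3 * p = (4/9)^3 * 5/9
= 64/729 * 5/9 = 320/6561

320/6561


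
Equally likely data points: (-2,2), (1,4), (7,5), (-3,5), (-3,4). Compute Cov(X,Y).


E[X]=0, E[Y]=4, E[XY]=8/5
Cov(X,Y) = E[XY] - E[X]E[Y] = 8/5 - 0*4 = 8/5

8/5


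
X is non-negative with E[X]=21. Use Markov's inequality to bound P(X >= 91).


Markov: P(X >= a) <= E[X]/a
P(X >= 91) <= 21/91 = 3/13

3/13


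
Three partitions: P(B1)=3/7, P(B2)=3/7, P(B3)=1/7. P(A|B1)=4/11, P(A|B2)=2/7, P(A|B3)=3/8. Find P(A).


P(A) = P(A|B1)P(B1) + P(A|B2)P(B2) + P(A|B3)P(B3)
= 4/11*3/7 + 2/7*3/7 + 3/8*1/7
= 12/77 + 6/49 + 3/56 = 1431/4312

1431/4312


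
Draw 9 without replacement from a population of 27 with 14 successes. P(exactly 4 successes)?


P(X=4) = C(14,4)*C(13,5) / C(27,9)
= 1001*1287 / 4686825
= 1288287/4686825 = 3003/10925

3003/10925


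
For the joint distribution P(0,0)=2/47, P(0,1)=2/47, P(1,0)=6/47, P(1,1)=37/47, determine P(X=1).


P(X=1) = P(1,0)+P(1,1) = 6/47 + 37/47 = 43/47

43/47


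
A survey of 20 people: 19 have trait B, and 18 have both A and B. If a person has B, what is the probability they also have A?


P(A|B) = P(A∩B)/P(B) = (18/20)/(19/20) = 18/19

18/19


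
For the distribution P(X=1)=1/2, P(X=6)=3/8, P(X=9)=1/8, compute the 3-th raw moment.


E[X^3] = sum(x^3 * P(x))
= 1*1/2 + 216*3/8 + 729*1/8
= 1381/8

1381/8


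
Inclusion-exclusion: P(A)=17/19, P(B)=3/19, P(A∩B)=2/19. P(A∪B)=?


P(A∪B) = P(A) + P(B) - P(A∩B)
= 17/19 + 3/19 - 2/19 = 18/19

18/19


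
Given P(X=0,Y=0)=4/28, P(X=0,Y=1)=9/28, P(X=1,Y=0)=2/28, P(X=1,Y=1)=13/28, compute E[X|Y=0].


P(Y=0) = 6/28
E[X|Y=0] = (0*4 + 1*2)/6 = 2/6 = 1/3

1/3


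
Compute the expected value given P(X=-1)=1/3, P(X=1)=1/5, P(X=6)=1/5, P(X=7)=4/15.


E[X] = sum(x * P(x))
= -1*1/3 + 1*1/5 + 6*1/5 + 7*4/15
= 44/15

44/15


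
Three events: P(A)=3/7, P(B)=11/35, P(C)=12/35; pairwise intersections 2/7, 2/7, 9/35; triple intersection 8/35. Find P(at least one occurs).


P(A∪B∪C) = P(A)+P(B)+P(C) - P(AB)-P(AC)-P(BC) + P(ABC)
= 3/7+11/35+12/35 - 2/7-2/7-9/35 + 8/35
= 17/35

17/35


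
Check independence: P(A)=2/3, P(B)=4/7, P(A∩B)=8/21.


P(A)*P(B) = 2/3*4/7 = 8/21
P(A∩B) = 8/21, which equals P(A)P(B), so independent

Yes, A and B are independent


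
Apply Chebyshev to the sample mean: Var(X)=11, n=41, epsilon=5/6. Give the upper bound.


Var(Xbar) = Var(X)/n = 11/41
Chebyshev: P(|Xbar-mu| >= 5/6) <= Var(Xbar)/(5/6)^2 = (11/41)/(25/36) = 396/1025

396/1025


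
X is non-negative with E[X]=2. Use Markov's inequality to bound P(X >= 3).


Markov: P(X >= a) <= E[X]/a
P(X >= 3) <= 2/3

2/3


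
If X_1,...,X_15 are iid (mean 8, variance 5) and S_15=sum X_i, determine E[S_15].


E[S_n] = n*E[X_1] = 15*8 = 120

120


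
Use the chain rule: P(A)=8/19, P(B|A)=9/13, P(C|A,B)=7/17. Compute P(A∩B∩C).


P(A∩B∩C) = P(A) * P(B|A) * P(C|A∩B)
= 8/19 * 9/13 * 7/17
= 72/247 * 7/17 = 504/4199

504/4199


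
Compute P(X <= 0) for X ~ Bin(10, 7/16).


P(X<=0) = P(X=0)
= 3486784401/1099511627776
= 3486784401/1099511627776

3486784401/1099511627776


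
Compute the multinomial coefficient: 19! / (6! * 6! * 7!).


19! = 121645100408832000
Denominator: 6!=720 * 6!=720 * 7!=5040
Coefficient = 121645100408832000 / 2612736000 = 46558512

46558512


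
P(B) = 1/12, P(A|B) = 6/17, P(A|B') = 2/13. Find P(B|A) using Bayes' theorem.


P(A) = P(A|B)P(B) + P(A|B')P(B') = 6/17*1/12 + 2/13*11/12 = 113/663
P(B|A) = P(A|B)P(B)/P(A) = (1/34)/(113/663) = 39/226

39/226


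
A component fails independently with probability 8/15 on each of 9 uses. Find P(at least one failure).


P(at least one) = 1 - P(none)
P(none) = (1 - 8/15)^9 = (7/15)^9 = 40353607/38443359375
P(at least one) = 1 - 40353607/38443359375 = 38403005768/38443359375

38403005768/38443359375


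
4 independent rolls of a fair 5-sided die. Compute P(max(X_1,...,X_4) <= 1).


P(max <= 1) = P(all X_i <= 1) = (P(X_1 <= 1))^4
= (1/5)^4 = 1/625

1/625


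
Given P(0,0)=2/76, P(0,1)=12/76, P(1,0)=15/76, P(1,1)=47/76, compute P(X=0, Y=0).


Read from table: P(X=0, Y=0) = 2/76 = 1/38

1/38


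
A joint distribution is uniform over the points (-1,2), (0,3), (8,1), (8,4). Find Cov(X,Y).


E[X]=15/4, E[Y]=5/2, E[XY]=19/2
Cov(X,Y) = E[XY] - E[X]E[Y] = 19/2 - 15/4*5/2 = 1/8

1/8


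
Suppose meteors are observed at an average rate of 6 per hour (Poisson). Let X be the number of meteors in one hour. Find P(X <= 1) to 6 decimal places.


P(X<=1) = e^(-6)*6^0/0! + e^(-6)*6^1/1!
≈ 0.0024787522 + 0.0148725131
= 0.0173512653
≈ 0.017351

0.017351


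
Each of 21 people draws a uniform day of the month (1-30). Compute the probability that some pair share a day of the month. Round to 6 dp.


P(all different) = prod((30-i)/30 for i=0..20) = 0.000070
P(at least one match) = 1 - 0.000070 = 0.999930

0.999930


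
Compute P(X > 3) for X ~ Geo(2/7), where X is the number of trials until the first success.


P(X > 3) = P(first 3 trials all fail) = (1-p)^3 = (5/7)^3 = 125/343

125/343


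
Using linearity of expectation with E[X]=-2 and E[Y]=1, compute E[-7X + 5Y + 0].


E[-7X + 5Y + 0] = -7*E[X] + 5*E[Y] + 0
= (-7)*(-2) + (5)*(1) + (0)
= 14 + 5 + 0 = 19

19


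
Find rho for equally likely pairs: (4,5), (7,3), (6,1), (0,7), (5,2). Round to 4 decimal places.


Cov(X,Y) = -4.4400, Var(X) = 5.8400, Var(Y) = 4.6400
rho = Cov/(sqrt(VarX)*sqrt(VarY)) = -0.8529

-0.8529


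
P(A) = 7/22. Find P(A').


P(A') = 1 - P(A) = 1 - 7/22 = 15/22

15/22


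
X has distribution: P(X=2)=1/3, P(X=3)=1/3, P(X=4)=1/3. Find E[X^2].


E[X^2] = sum(g(x)*P(x))
= 4*1/3 + 9*1/3 + 16*1/3
= 29/3

29/3


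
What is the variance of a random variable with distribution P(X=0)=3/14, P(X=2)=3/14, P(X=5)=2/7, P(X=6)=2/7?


E[X] = 25/7, E[X^2] = 128/7
Var(X) = E[X^2] - (E[X])^2 = 128/7 - (25/7)^2 = 271/49

271/49


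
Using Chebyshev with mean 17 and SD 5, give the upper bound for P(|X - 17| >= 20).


k = 20/5 = 4
Chebyshev: P(|X-mu| >= k*sigma) <= 1/k^2 = 1/4^2 = 1/16

1/16


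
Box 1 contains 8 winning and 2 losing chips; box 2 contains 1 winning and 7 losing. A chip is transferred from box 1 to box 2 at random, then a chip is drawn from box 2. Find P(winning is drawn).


P(transfer winning) = 8/10 = 4/5; P(transfer losing) = 1/5
If winning transferred: Urn II has 2 winning of 9, so P(winning|winning moved) = 2/9
If losing transferred: Urn II has 1 winning of 9, so P(winning|losing moved) = 1/9
By total probability: P(winning) = 4/5*2/9 + 1/5*1/9 = 1/5

1/5


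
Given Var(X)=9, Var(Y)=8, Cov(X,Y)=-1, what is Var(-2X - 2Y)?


Var(-2X - 2Y) = (-2)^2*Var(X) + (-2)^2*Var(Y) + 2*(-2)*(-2)*Cov(X,Y)
= 4*9 + 4*8 + 8*(-1)
= 36 + 32 - 8 = 60

60
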